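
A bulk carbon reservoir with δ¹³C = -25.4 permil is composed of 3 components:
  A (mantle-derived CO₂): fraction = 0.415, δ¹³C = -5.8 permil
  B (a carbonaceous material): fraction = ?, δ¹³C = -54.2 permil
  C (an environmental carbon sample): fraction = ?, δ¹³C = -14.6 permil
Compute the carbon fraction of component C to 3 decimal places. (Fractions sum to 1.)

Let f_C and f_B be the unknown fractions; fractions sum to 1 so f_C + f_B = 0.585.
Mass balance: Σ fᵢ·δᵢ = δ_bulk ⇒ f_C·(-14.6) + f_B·(-54.2) = -25.4 − (-2.407) = -22.993
Substitute f_B = 0.585 − f_C:
f_C·(-14.6 − -54.2) = -22.993 − 0.585×(-54.2) = 8.714
f_C = 8.714 / 39.6 = 0.2201

0.220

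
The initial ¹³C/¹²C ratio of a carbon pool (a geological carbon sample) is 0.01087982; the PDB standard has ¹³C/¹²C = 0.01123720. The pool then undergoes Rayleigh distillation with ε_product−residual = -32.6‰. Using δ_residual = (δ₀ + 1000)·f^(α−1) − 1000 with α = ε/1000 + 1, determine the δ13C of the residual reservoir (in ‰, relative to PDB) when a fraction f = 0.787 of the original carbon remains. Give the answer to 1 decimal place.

-24.2‰

δ₀ = (0.01087982/0.01123720 − 1)×1000 = (0.968197 − 1)×1000 = -31.803‰
α − 1 = ε/1000 = -0.0326
f^(α−1) = 0.787^(-0.0326) = 1.007839
δ_res = (-31.803 + 1000) × 1.007839 − 1000 = 975.787 − 1000 = -24.21‰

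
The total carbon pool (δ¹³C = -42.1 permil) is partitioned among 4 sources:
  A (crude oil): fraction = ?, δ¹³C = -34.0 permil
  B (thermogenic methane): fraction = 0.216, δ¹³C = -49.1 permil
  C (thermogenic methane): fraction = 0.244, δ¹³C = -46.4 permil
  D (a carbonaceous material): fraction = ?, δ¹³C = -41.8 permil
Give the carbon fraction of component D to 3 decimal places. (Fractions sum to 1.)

Let f_D and f_A be the unknown fractions; fractions sum to 1 so f_D + f_A = 0.540.
Mass balance: Σ fᵢ·δᵢ = δ_bulk ⇒ f_D·(-41.8) + f_A·(-34.0) = -42.1 − (-21.927) = -20.173
Substitute f_A = 0.540 − f_D:
f_D·(-41.8 − -34.0) = -20.173 − 0.540×(-34.0) = -1.813
f_D = -1.813 / -7.8 = 0.2324

0.232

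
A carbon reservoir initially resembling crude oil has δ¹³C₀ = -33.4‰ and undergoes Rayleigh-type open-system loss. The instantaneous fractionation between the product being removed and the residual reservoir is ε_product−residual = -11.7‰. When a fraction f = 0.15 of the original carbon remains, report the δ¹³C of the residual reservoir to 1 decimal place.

-11.7‰

Rayleigh residual: δ_res = (δ₀ + 1000)·f^(α−1) − 1000
α = ε/1000 + 1 = 0.98830, so α − 1 = -0.01170
f^(α−1) = 0.15^(-0.01170) = 1.022444
δ_res = (-33.4 + 1000) × 1.022444 − 1000 = 988.295 − 1000 = -11.71‰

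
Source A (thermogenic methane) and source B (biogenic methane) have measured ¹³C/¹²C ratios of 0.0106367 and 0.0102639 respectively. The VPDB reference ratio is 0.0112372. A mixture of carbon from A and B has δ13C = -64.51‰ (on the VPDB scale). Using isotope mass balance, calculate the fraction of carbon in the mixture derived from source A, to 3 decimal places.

0.666

δ_A = (0.0106367/0.0112372 − 1)×1000 = (0.946561 − 1)×1000 = -53.439‰
δ_B = (0.0102639/0.0112372 − 1)×1000 = (0.913386 − 1)×1000 = -86.614‰
f_A = (δ_mix − δ_B)/(δ_A − δ_B) = (-64.51 − (-86.614))/(-53.439 − (-86.614))
f_A = 22.104 / 33.176 = 0.6663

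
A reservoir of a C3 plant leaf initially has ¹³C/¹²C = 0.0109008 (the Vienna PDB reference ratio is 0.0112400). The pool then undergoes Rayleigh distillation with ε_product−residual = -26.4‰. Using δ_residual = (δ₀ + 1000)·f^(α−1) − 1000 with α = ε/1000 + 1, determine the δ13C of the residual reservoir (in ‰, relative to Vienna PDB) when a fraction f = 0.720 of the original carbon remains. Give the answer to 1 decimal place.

-21.7‰

δ₀ = (0.0109008/0.0112400 − 1)×1000 = (0.969822 − 1)×1000 = -30.178‰
α − 1 = ε/1000 = -0.0264
f^(α−1) = 0.720^(-0.0264) = 1.008710
δ_res = (-30.178 + 1000) × 1.008710 − 1000 = 978.269 − 1000 = -21.73‰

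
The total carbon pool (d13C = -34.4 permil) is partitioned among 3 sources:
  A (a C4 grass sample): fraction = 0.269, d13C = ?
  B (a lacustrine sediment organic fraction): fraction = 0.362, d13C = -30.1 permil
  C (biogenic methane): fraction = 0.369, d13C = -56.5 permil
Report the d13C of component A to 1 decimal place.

Isotope mass balance: δ_bulk = Σ fᵢ·δᵢ.
-34.4 = 0.269×δ_A + 0.362×(-30.1) + 0.369×(-56.5)
0.269·δ_A = -34.4 − (-31.745) = -2.655
δ_A = -2.655 / 0.269 = -9.87 permil

-9.9 permil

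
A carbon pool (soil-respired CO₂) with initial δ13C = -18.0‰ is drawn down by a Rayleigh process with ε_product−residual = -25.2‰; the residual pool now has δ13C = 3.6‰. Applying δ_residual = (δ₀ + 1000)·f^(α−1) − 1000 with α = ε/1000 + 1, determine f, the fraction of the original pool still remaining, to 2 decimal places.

0.42

α − 1 = ε/1000 = -0.0252
(δ_res + 1000)/(δ₀ + 1000) = (3.6 + 1000)/(-18.0 + 1000) = 1003.6/982.0 = 1.021996
f = 1.021996^(1/-0.0252) = exp(ln(1.021996)/-0.0252) = exp(0.02176/-0.0252)
f = exp(-0.8634) = 0.4217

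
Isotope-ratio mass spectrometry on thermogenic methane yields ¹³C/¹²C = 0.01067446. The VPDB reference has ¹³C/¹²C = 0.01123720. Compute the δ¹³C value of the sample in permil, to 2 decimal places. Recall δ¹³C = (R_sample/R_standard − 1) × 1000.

-50.08 permil

δ¹³C = (R_sample / R_standard − 1) × 1000
R_sample / R_standard = 0.01067446 / 0.01123720 = 0.949922
δ¹³C = (0.949922 − 1) × 1000 = -50.078 permil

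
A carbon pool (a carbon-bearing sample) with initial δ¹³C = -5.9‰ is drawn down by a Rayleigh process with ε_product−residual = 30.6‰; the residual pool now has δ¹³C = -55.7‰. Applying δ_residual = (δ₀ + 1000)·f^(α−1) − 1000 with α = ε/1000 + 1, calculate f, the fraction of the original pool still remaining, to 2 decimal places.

α − 1 = ε/1000 = 0.0306
(δ_res + 1000)/(δ₀ + 1000) = (-55.7 + 1000)/(-5.9 + 1000) = 944.3/994.1 = 0.949904
f = 0.949904^(1/0.0306) = exp(ln(0.949904)/0.0306) = exp(-0.05139/0.0306)
f = exp(-1.6795) = 0.1865

0.19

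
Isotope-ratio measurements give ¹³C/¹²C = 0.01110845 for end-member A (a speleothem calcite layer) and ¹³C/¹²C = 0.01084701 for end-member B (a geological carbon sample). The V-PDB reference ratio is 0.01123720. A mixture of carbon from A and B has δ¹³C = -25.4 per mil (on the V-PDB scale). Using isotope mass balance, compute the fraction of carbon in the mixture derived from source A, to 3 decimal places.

δ_A = (0.01110845/0.01123720 − 1)×1000 = (0.988543 − 1)×1000 = -11.457 per mil
δ_B = (0.01084701/0.01123720 − 1)×1000 = (0.965277 − 1)×1000 = -34.723 per mil
f_A = (δ_mix − δ_B)/(δ_A − δ_B) = (-25.4 − (-34.723))/(-11.457 − (-34.723))
f_A = 9.323 / 23.266 = 0.4007

0.401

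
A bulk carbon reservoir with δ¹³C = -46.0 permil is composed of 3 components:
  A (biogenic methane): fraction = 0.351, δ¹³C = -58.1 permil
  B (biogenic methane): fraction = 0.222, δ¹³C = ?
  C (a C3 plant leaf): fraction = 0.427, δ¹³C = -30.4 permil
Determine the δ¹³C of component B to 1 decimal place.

-56.9 permil

Isotope mass balance: δ_bulk = Σ fᵢ·δᵢ.
-46.0 = 0.351×(-58.1) + 0.222×δ_B + 0.427×(-30.4)
0.222·δ_B = -46.0 − (-33.374) = -12.626
δ_B = -12.626 / 0.222 = -56.87 permil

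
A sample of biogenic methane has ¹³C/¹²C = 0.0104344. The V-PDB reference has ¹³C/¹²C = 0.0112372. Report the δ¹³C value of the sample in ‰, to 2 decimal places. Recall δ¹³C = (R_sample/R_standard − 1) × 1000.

-71.44‰

δ¹³C = (R_sample / R_standard − 1) × 1000
R_sample / R_standard = 0.0104344 / 0.0112372 = 0.928559
δ¹³C = (0.928559 − 1) × 1000 = -71.441‰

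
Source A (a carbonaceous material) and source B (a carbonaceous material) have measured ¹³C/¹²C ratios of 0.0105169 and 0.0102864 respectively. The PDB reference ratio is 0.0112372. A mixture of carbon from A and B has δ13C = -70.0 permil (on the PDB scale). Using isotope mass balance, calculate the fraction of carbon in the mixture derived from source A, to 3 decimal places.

0.712

δ_A = (0.0105169/0.0112372 − 1)×1000 = (0.935900 − 1)×1000 = -64.100 permil
δ_B = (0.0102864/0.0112372 − 1)×1000 = (0.915388 − 1)×1000 = -84.612 permil
f_A = (δ_mix − δ_B)/(δ_A − δ_B) = (-70.0 − (-84.612))/(-64.100 − (-84.612))
f_A = 14.612 / 20.512 = 0.7123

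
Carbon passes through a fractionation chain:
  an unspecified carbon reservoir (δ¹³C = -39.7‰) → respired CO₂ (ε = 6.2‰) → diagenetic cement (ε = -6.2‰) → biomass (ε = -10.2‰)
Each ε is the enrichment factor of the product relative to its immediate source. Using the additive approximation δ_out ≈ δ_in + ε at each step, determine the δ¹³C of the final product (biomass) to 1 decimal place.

-49.9‰

step 1: δ ≈ -39.7 + (6.2) = -33.5‰
step 2: δ ≈ -33.5 + (-6.2) = -39.7‰
step 3: δ ≈ -39.7 + (-10.2) = -49.9‰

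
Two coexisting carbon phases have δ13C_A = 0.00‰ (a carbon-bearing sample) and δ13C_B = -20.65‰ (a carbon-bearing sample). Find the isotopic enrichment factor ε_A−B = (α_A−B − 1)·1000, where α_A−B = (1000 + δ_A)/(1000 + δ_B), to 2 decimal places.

α_A−B = (1000 + 0.00) / (1000 + -20.65) = 1000.00 / 979.35 = 1.021085
ε_A−B = (1.021085 − 1) × 1000 = 21.085‰
(The approximation ε ≈ δ_A − δ_B would give 20.65‰.)

21.09‰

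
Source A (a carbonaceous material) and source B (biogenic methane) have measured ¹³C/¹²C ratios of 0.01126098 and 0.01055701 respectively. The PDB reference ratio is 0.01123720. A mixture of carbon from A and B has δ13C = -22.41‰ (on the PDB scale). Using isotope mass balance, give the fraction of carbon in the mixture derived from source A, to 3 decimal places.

0.608

δ_A = (0.01126098/0.01123720 − 1)×1000 = (1.002116 − 1)×1000 = 2.116‰
δ_B = (0.01055701/0.01123720 − 1)×1000 = (0.939470 − 1)×1000 = -60.530‰
f_A = (δ_mix − δ_B)/(δ_A − δ_B) = (-22.41 − (-60.530))/(2.116 − (-60.530))
f_A = 38.120 / 62.646 = 0.6085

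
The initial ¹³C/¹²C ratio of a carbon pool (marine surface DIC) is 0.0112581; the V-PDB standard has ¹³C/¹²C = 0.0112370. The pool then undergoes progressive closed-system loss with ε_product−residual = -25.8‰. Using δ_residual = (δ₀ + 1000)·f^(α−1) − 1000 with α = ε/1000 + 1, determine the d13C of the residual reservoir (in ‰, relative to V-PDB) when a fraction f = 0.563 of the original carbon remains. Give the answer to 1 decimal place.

16.8‰

δ₀ = (0.0112581/0.0112370 − 1)×1000 = (1.001878 − 1)×1000 = 1.878‰
α − 1 = ε/1000 = -0.0258
f^(α−1) = 0.563^(-0.0258) = 1.014932
δ_res = (1.878 + 1000) × 1.014932 − 1000 = 1016.838 − 1000 = 16.84‰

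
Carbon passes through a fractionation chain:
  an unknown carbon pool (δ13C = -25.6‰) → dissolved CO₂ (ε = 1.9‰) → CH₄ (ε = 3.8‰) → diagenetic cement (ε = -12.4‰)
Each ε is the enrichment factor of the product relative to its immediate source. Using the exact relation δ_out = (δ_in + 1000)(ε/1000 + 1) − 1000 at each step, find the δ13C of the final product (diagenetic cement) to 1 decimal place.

-32.2‰

step 1: δ = (-25.60 + 1000)·(1.9/1000 + 1) − 1000 = -23.75‰
step 2: δ = (-23.75 + 1000)·(3.8/1000 + 1) − 1000 = -20.04‰
step 3: δ = (-20.04 + 1000)·(-12.4/1000 + 1) − 1000 = -32.19‰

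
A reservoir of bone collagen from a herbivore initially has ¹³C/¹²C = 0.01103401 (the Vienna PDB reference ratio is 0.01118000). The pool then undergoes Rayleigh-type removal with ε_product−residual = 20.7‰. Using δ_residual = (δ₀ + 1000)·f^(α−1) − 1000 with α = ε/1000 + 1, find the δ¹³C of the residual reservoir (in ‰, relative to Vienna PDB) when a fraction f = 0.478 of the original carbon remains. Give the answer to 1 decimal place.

-28.0‰

δ₀ = (0.01103401/0.01118000 − 1)×1000 = (0.986942 − 1)×1000 = -13.058‰
α − 1 = ε/1000 = 0.0207
f^(α−1) = 0.478^(0.0207) = 0.984837
δ_res = (-13.058 + 1000) × 0.984837 − 1000 = 971.976 − 1000 = -28.02‰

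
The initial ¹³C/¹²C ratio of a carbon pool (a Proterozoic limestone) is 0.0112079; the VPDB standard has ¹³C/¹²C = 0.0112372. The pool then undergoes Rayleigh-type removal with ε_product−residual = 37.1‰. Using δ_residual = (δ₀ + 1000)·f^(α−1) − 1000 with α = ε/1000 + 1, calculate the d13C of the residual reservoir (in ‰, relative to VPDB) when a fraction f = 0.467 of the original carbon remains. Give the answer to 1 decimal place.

δ₀ = (0.0112079/0.0112372 − 1)×1000 = (0.997393 − 1)×1000 = -2.607‰
α − 1 = ε/1000 = 0.0371
f^(α−1) = 0.467^(0.0371) = 0.972146
δ_res = (-2.607 + 1000) × 0.972146 − 1000 = 969.612 − 1000 = -30.39‰

-30.4‰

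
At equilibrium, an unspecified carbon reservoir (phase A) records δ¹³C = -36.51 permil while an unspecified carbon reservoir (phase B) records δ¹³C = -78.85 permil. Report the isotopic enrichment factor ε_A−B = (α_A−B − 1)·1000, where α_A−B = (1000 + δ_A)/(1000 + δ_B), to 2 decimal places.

α_A−B = (1000 + -36.51) / (1000 + -78.85) = 963.49 / 921.15 = 1.045964
ε_A−B = (1.045964 − 1) × 1000 = 45.964 permil
(The approximation ε ≈ δ_A − δ_B would give 42.34 permil.)

45.96 permil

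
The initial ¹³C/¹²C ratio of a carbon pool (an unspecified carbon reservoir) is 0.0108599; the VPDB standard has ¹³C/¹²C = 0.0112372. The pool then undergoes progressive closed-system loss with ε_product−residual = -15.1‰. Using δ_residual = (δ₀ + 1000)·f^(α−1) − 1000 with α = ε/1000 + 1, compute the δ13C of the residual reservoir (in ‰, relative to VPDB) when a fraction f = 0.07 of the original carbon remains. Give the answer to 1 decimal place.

δ₀ = (0.0108599/0.0112372 − 1)×1000 = (0.966424 − 1)×1000 = -33.576‰
α − 1 = ε/1000 = -0.0151
f^(α−1) = 0.07^(-0.0151) = 1.040972
δ_res = (-33.576 + 1000) × 1.040972 − 1000 = 1006.020 − 1000 = 6.02‰

6.0‰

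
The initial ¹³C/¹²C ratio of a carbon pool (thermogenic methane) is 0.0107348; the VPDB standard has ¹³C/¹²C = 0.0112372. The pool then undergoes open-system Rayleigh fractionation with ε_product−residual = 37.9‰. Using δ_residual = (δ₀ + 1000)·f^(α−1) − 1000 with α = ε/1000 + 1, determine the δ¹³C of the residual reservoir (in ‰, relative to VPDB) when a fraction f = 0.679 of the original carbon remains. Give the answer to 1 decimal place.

δ₀ = (0.0107348/0.0112372 − 1)×1000 = (0.955291 − 1)×1000 = -44.709‰
α − 1 = ε/1000 = 0.0379
f^(α−1) = 0.679^(0.0379) = 0.985435
δ_res = (-44.709 + 1000) × 0.985435 − 1000 = 941.377 − 1000 = -58.62‰

-58.6‰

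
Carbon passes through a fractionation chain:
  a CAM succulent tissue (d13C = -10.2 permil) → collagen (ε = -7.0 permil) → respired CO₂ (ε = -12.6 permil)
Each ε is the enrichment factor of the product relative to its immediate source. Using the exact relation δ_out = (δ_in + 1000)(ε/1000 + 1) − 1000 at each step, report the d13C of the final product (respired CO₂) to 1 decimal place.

step 1: δ = (-10.20 + 1000)·(-7.0/1000 + 1) − 1000 = -17.13 permil
step 2: δ = (-17.13 + 1000)·(-12.6/1000 + 1) − 1000 = -29.51 permil

-29.5 permil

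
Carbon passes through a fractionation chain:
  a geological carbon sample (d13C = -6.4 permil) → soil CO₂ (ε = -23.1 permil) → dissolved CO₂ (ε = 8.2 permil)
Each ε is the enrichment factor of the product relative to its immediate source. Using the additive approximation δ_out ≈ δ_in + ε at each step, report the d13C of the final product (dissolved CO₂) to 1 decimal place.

-21.3 permil

step 1: δ ≈ -6.4 + (-23.1) = -29.5 permil
step 2: δ ≈ -29.5 + (8.2) = -21.3 permil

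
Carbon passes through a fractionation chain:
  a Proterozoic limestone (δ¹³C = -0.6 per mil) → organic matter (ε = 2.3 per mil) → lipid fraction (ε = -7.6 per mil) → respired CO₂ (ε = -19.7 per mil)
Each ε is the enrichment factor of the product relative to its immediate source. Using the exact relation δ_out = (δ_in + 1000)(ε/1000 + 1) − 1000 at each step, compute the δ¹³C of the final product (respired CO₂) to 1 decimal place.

step 1: δ = (-0.60 + 1000)·(2.3/1000 + 1) − 1000 = 1.70 per mil
step 2: δ = (1.70 + 1000)·(-7.6/1000 + 1) − 1000 = -5.91 per mil
step 3: δ = (-5.91 + 1000)·(-19.7/1000 + 1) − 1000 = -25.50 per mil

-25.5 per mil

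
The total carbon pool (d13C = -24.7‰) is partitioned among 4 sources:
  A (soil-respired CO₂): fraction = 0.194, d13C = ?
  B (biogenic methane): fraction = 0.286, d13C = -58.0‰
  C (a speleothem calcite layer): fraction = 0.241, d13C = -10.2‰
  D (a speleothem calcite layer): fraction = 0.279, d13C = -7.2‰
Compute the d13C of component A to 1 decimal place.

Isotope mass balance: δ_bulk = Σ fᵢ·δᵢ.
-24.7 = 0.194×δ_A + 0.286×(-58.0) + 0.241×(-10.2) + 0.279×(-7.2)
0.194·δ_A = -24.7 − (-21.055) = -3.645
δ_A = -3.645 / 0.194 = -18.79‰

-18.8‰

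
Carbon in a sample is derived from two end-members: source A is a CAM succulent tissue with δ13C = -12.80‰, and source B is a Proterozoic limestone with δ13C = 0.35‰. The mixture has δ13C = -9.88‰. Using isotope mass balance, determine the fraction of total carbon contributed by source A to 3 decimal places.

0.778

δ_mix = f_A·δ_A + (1 − f_A)·δ_B  ⇒  f_A = (δ_mix − δ_B)/(δ_A − δ_B)
f_A = (-9.88 − (0.35)) / (-12.80 − (0.35))
f_A = -10.23 / -13.15 = 0.7779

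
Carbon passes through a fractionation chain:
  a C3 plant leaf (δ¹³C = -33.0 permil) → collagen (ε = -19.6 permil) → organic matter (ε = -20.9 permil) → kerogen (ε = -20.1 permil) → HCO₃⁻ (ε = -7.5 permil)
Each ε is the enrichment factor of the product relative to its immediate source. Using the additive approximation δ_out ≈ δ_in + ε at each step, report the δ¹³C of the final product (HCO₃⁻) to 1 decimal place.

step 1: δ ≈ -33.0 + (-19.6) = -52.6 permil
step 2: δ ≈ -52.6 + (-20.9) = -73.5 permil
step 3: δ ≈ -73.5 + (-20.1) = -93.6 permil
step 4: δ ≈ -93.6 + (-7.5) = -101.1 permil

-101.1 permil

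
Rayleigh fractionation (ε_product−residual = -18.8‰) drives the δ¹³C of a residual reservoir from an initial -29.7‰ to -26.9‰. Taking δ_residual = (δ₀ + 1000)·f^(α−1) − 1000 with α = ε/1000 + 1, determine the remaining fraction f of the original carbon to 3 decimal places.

0.858

α − 1 = ε/1000 = -0.0188
(δ_res + 1000)/(δ₀ + 1000) = (-26.9 + 1000)/(-29.7 + 1000) = 973.1/970.3 = 1.002886
f = 1.002886^(1/-0.0188) = exp(ln(1.002886)/-0.0188) = exp(0.00288/-0.0188)
f = exp(-0.1533) = 0.8579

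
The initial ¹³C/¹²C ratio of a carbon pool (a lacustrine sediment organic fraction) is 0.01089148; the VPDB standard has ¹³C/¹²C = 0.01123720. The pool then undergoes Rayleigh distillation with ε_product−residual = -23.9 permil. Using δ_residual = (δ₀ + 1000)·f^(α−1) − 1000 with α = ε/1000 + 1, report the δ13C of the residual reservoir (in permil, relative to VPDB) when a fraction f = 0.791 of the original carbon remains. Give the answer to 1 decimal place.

δ₀ = (0.01089148/0.01123720 − 1)×1000 = (0.969234 − 1)×1000 = -30.766 permil
α − 1 = ε/1000 = -0.0239
f^(α−1) = 0.791^(-0.0239) = 1.005619
δ_res = (-30.766 + 1000) × 1.005619 − 1000 = 974.681 − 1000 = -25.32 permil

-25.3 permil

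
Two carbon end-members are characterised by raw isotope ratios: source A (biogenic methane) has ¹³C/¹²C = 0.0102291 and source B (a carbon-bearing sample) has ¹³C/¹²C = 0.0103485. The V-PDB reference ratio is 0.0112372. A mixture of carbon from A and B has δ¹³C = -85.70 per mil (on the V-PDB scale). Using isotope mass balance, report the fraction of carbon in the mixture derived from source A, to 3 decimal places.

0.623

δ_A = (0.0102291/0.0112372 − 1)×1000 = (0.910289 − 1)×1000 = -89.711 per mil
δ_B = (0.0103485/0.0112372 − 1)×1000 = (0.920914 − 1)×1000 = -79.086 per mil
f_A = (δ_mix − δ_B)/(δ_A − δ_B) = (-85.70 − (-79.086))/(-89.711 − (-79.086))
f_A = -6.614 / -10.625 = 0.6225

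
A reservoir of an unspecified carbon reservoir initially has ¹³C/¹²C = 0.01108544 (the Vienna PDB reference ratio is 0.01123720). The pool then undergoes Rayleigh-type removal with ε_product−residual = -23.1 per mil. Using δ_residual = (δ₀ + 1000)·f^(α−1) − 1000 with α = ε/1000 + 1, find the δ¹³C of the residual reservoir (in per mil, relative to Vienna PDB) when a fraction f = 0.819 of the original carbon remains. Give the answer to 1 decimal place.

δ₀ = (0.01108544/0.01123720 − 1)×1000 = (0.986495 − 1)×1000 = -13.505 per mil
α − 1 = ε/1000 = -0.0231
f^(α−1) = 0.819^(-0.0231) = 1.004623
δ_res = (-13.505 + 1000) × 1.004623 − 1000 = 991.055 − 1000 = -8.94 per mil

-8.9 per mil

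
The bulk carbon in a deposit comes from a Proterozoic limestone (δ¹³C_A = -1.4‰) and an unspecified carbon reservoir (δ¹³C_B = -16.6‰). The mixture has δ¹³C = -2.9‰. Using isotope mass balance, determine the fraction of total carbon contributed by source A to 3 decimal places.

0.901

δ_mix = f_A·δ_A + (1 − f_A)·δ_B  ⇒  f_A = (δ_mix − δ_B)/(δ_A − δ_B)
f_A = (-2.9 − (-16.6)) / (-1.4 − (-16.6))
f_A = 13.7 / 15.2 = 0.9013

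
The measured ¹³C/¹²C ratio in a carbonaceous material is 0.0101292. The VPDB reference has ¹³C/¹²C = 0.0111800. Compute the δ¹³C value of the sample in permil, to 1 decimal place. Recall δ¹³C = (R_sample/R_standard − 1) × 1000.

-94.0 permil

δ¹³C = (R_sample / R_standard − 1) × 1000
R_sample / R_standard = 0.0101292 / 0.0111800 = 0.906011
δ¹³C = (0.906011 − 1) × 1000 = -93.99 permil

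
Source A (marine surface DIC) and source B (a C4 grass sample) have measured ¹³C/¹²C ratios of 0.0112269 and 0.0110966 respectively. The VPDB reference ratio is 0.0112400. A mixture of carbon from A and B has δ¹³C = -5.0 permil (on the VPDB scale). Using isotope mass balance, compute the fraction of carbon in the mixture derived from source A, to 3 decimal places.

0.669

δ_A = (0.0112269/0.0112400 − 1)×1000 = (0.998835 − 1)×1000 = -1.165 permil
δ_B = (0.0110966/0.0112400 − 1)×1000 = (0.987242 − 1)×1000 = -12.758 permil
f_A = (δ_mix − δ_B)/(δ_A − δ_B) = (-5.0 − (-12.758))/(-1.165 − (-12.758))
f_A = 7.758 / 11.593 = 0.6692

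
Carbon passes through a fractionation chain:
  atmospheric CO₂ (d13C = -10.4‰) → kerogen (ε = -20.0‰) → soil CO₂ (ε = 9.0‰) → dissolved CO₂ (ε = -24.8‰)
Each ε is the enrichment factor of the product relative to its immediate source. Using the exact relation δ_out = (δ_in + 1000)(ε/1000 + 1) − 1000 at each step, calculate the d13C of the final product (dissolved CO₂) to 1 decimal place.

step 1: δ = (-10.40 + 1000)·(-20.0/1000 + 1) − 1000 = -30.19‰
step 2: δ = (-30.19 + 1000)·(9.0/1000 + 1) − 1000 = -21.46‰
step 3: δ = (-21.46 + 1000)·(-24.8/1000 + 1) − 1000 = -45.73‰

-45.7‰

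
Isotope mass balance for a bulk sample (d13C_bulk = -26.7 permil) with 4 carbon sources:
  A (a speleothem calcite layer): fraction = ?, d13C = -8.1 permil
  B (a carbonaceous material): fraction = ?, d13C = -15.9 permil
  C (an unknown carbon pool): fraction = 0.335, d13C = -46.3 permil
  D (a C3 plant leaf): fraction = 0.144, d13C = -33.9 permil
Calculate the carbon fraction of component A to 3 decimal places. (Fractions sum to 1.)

Let f_A and f_B be the unknown fractions; fractions sum to 1 so f_A + f_B = 0.521.
Mass balance: Σ fᵢ·δᵢ = δ_bulk ⇒ f_A·(-8.1) + f_B·(-15.9) = -26.7 − (-20.392) = -6.308
Substitute f_B = 0.521 − f_A:
f_A·(-8.1 − -15.9) = -6.308 − 0.521×(-15.9) = 1.976
f_A = 1.976 / 7.8 = 0.2533

0.253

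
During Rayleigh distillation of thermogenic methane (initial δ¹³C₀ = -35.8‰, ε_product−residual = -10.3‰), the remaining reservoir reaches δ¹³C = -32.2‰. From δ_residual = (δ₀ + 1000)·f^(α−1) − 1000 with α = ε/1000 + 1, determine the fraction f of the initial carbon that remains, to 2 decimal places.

0.70

α − 1 = ε/1000 = -0.0103
(δ_res + 1000)/(δ₀ + 1000) = (-32.2 + 1000)/(-35.8 + 1000) = 967.8/964.2 = 1.003734
f = 1.003734^(1/-0.0103) = exp(ln(1.003734)/-0.0103) = exp(0.00373/-0.0103)
f = exp(-0.3618) = 0.6964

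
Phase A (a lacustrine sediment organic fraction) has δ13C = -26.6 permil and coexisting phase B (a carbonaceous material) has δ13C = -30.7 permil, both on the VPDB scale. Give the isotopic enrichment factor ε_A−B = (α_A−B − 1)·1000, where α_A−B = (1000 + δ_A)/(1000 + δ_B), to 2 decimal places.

4.23 permil

α_A−B = (1000 + -26.6) / (1000 + -30.7) = 973.4 / 969.3 = 1.004230
ε_A−B = (1.004230 − 1) × 1000 = 4.230 permil
(The approximation ε ≈ δ_A − δ_B would give 4.1 permil.)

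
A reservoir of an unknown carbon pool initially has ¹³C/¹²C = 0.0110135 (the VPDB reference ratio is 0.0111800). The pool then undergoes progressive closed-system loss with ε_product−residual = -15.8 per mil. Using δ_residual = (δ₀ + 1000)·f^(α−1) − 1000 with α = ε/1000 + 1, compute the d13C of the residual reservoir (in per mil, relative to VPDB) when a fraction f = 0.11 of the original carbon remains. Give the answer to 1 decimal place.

20.1 per mil

δ₀ = (0.0110135/0.0111800 − 1)×1000 = (0.985107 − 1)×1000 = -14.893 per mil
α − 1 = ε/1000 = -0.0158
f^(α−1) = 0.11^(-0.0158) = 1.035490
δ_res = (-14.893 + 1000) × 1.035490 − 1000 = 1020.069 − 1000 = 20.07 per mil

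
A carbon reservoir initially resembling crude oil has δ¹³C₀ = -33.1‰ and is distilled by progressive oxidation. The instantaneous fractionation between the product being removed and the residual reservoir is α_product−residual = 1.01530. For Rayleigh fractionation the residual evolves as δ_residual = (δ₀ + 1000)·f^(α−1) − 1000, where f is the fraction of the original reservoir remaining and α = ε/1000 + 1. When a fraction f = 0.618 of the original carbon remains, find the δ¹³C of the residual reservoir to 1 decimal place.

Rayleigh residual: δ_res = (δ₀ + 1000)·f^(α−1) − 1000
α − 1 = 0.01530
f^(α−1) = 0.618^(0.01530) = 0.992664
δ_res = (-33.1 + 1000) × 0.992664 − 1000 = 959.806 − 1000 = -40.19‰

-40.2‰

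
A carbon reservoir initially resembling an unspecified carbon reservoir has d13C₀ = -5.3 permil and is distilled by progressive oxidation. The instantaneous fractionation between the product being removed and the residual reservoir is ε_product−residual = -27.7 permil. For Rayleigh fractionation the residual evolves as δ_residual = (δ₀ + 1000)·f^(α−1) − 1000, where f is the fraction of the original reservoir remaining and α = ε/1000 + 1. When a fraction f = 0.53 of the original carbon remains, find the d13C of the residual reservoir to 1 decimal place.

Rayleigh residual: δ_res = (δ₀ + 1000)·f^(α−1) − 1000
α = ε/1000 + 1 = 0.97230, so α − 1 = -0.02770
f^(α−1) = 0.53^(-0.02770) = 1.017742
δ_res = (-5.3 + 1000) × 1.017742 − 1000 = 1012.348 − 1000 = 12.35 permil

12.3 permil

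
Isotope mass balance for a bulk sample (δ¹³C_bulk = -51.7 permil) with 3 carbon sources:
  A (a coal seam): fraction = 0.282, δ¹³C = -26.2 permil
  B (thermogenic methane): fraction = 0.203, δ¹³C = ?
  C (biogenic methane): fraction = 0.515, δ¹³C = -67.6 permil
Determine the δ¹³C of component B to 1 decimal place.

Isotope mass balance: δ_bulk = Σ fᵢ·δᵢ.
-51.7 = 0.282×(-26.2) + 0.203×δ_B + 0.515×(-67.6)
0.203·δ_B = -51.7 − (-42.202) = -9.498
δ_B = -9.498 / 0.203 = -46.79 permil

-46.8 permil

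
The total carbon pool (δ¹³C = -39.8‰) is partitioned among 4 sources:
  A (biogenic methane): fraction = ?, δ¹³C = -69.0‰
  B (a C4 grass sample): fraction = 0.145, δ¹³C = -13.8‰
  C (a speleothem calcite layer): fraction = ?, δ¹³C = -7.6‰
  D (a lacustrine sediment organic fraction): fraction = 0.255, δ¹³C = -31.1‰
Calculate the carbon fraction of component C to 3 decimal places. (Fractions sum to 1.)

Let f_C and f_A be the unknown fractions; fractions sum to 1 so f_C + f_A = 0.600.
Mass balance: Σ fᵢ·δᵢ = δ_bulk ⇒ f_C·(-7.6) + f_A·(-69.0) = -39.8 − (-9.931) = -29.868
Substitute f_A = 0.600 − f_C:
f_C·(-7.6 − -69.0) = -29.868 − 0.600×(-69.0) = 11.532
f_C = 11.532 / 61.4 = 0.1878

0.188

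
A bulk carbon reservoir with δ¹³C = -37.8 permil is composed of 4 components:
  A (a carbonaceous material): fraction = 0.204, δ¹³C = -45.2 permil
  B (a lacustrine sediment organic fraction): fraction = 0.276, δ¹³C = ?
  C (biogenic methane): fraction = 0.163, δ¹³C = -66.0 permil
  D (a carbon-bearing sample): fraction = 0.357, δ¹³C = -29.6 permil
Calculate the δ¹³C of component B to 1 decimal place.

Isotope mass balance: δ_bulk = Σ fᵢ·δᵢ.
-37.8 = 0.204×(-45.2) + 0.276×δ_B + 0.163×(-66.0) + 0.357×(-29.6)
0.276·δ_B = -37.8 − (-30.546) = -7.254
δ_B = -7.254 / 0.276 = -26.28 permil

-26.3 permil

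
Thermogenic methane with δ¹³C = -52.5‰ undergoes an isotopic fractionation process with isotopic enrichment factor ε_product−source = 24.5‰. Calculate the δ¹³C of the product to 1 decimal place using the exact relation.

-29.3‰

Exactly, δ_product = (δ_source + 1000)·(ε/1000 + 1) − 1000.
δ_product = (-52.5 + 1000) × (24.5/1000 + 1) − 1000
δ_product = -29.29‰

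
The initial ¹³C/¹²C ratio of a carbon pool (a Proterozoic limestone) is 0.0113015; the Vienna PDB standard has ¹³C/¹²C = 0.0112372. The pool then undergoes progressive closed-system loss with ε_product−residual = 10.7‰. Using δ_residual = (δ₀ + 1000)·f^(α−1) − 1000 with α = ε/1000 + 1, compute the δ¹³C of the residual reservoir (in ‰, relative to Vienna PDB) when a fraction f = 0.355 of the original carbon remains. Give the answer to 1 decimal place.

δ₀ = (0.0113015/0.0112372 − 1)×1000 = (1.005722 − 1)×1000 = 5.722‰
α − 1 = ε/1000 = 0.0107
f^(α−1) = 0.355^(0.0107) = 0.988980
δ_res = (5.722 + 1000) × 0.988980 − 1000 = 994.639 − 1000 = -5.36‰

-5.4‰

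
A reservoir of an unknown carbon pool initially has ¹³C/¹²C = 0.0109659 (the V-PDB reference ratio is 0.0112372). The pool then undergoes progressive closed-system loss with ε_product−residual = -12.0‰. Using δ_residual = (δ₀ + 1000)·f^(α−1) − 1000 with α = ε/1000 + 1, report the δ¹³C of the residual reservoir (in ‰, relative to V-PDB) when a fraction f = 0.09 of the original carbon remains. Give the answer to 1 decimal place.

δ₀ = (0.0109659/0.0112372 − 1)×1000 = (0.975857 − 1)×1000 = -24.143‰
α − 1 = ε/1000 = -0.0120
f^(α−1) = 0.09^(-0.0120) = 1.029317
δ_res = (-24.143 + 1000) × 1.029317 − 1000 = 1004.466 − 1000 = 4.47‰

4.5‰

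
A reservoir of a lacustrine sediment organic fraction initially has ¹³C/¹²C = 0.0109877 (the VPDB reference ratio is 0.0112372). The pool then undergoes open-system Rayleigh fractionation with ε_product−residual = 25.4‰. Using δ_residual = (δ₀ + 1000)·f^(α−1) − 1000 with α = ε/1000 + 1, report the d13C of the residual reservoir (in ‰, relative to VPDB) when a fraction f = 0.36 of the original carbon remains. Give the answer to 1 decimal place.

-47.3‰

δ₀ = (0.0109877/0.0112372 − 1)×1000 = (0.977797 − 1)×1000 = -22.203‰
α − 1 = ε/1000 = 0.0254
f^(α−1) = 0.36^(0.0254) = 0.974384
δ_res = (-22.203 + 1000) × 0.974384 − 1000 = 952.750 − 1000 = -47.25‰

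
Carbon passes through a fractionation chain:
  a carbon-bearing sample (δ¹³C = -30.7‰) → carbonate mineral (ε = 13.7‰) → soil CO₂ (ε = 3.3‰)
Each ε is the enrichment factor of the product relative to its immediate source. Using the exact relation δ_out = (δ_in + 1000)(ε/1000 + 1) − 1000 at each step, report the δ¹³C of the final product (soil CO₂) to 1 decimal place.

-14.2‰

step 1: δ = (-30.70 + 1000)·(13.7/1000 + 1) − 1000 = -17.42‰
step 2: δ = (-17.42 + 1000)·(3.3/1000 + 1) − 1000 = -14.18‰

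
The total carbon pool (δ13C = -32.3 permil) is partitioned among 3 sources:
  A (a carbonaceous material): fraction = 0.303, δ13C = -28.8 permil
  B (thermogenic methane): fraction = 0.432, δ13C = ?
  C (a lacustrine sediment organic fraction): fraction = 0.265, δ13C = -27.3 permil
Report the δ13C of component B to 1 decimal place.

Isotope mass balance: δ_bulk = Σ fᵢ·δᵢ.
-32.3 = 0.303×(-28.8) + 0.432×δ_B + 0.265×(-27.3)
0.432·δ_B = -32.3 − (-15.961) = -16.339
δ_B = -16.339 / 0.432 = -37.82 permil

-37.8 permil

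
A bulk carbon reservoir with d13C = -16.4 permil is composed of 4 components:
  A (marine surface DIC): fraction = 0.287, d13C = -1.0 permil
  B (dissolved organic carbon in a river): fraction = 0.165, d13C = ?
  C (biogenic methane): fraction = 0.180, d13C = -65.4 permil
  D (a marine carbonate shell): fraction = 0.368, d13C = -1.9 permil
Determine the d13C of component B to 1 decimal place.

Isotope mass balance: δ_bulk = Σ fᵢ·δᵢ.
-16.4 = 0.287×(-1.0) + 0.165×δ_B + 0.180×(-65.4) + 0.368×(-1.9)
0.165·δ_B = -16.4 − (-12.758) = -3.642
δ_B = -3.642 / 0.165 = -22.07 permil

-22.1 permil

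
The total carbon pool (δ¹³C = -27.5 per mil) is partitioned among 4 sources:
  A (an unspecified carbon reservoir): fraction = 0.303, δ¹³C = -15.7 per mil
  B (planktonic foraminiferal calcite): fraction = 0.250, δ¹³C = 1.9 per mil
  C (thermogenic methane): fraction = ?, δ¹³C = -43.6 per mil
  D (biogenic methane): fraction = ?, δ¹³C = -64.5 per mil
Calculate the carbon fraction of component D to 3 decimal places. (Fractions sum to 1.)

Let f_D and f_C be the unknown fractions; fractions sum to 1 so f_D + f_C = 0.447.
Mass balance: Σ fᵢ·δᵢ = δ_bulk ⇒ f_D·(-64.5) + f_C·(-43.6) = -27.5 − (-4.282) = -23.218
Substitute f_C = 0.447 − f_D:
f_D·(-64.5 − -43.6) = -23.218 − 0.447×(-43.6) = -3.729
f_D = -3.729 / -20.9 = 0.1784

0.178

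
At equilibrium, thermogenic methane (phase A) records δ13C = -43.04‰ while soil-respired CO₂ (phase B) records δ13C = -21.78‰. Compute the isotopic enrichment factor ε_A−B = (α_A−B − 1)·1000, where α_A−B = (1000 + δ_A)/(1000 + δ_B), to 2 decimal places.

α_A−B = (1000 + -43.04) / (1000 + -21.78) = 956.96 / 978.22 = 0.978267
ε_A−B = (0.978267 − 1) × 1000 = -21.733‰
(The approximation ε ≈ δ_A − δ_B would give -21.26‰.)

-21.73‰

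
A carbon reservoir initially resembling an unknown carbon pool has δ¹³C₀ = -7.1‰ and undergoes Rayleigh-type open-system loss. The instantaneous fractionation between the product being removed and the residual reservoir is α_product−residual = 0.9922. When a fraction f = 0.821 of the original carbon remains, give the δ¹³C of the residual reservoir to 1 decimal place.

-5.6‰

Rayleigh residual: δ_res = (δ₀ + 1000)·f^(α−1) − 1000
α − 1 = -0.00780
f^(α−1) = 0.821^(-0.00780) = 1.001540
δ_res = (-7.1 + 1000) × 1.001540 − 1000 = 994.429 − 1000 = -5.57‰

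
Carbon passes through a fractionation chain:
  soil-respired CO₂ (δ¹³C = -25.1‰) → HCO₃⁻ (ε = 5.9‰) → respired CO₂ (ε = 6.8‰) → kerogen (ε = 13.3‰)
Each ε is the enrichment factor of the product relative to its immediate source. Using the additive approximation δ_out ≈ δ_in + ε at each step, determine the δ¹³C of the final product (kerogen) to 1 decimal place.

step 1: δ ≈ -25.1 + (5.9) = -19.2‰
step 2: δ ≈ -19.2 + (6.8) = -12.4‰
step 3: δ ≈ -12.4 + (13.3) = 0.9‰

0.9‰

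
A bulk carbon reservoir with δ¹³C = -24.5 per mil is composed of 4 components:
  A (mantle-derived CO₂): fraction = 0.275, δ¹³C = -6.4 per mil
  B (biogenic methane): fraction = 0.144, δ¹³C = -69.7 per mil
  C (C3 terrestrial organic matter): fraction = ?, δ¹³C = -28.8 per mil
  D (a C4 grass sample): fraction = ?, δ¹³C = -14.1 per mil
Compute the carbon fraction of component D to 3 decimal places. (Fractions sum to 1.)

Let f_D and f_C be the unknown fractions; fractions sum to 1 so f_D + f_C = 0.581.
Mass balance: Σ fᵢ·δᵢ = δ_bulk ⇒ f_D·(-14.1) + f_C·(-28.8) = -24.5 − (-11.797) = -12.703
Substitute f_C = 0.581 − f_D:
f_D·(-14.1 − -28.8) = -12.703 − 0.581×(-28.8) = 4.030
f_D = 4.030 / 14.7 = 0.2741

0.274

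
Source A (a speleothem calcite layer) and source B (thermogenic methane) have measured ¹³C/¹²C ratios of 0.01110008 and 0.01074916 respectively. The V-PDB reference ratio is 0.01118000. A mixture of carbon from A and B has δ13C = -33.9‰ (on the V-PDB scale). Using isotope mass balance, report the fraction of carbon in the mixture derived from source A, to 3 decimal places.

δ_A = (0.01110008/0.01118000 − 1)×1000 = (0.992852 − 1)×1000 = -7.148‰
δ_B = (0.01074916/0.01118000 − 1)×1000 = (0.961463 − 1)×1000 = -38.537‰
f_A = (δ_mix − δ_B)/(δ_A − δ_B) = (-33.9 − (-38.537))/(-7.148 − (-38.537))
f_A = 4.637 / 31.388 = 0.1477

0.148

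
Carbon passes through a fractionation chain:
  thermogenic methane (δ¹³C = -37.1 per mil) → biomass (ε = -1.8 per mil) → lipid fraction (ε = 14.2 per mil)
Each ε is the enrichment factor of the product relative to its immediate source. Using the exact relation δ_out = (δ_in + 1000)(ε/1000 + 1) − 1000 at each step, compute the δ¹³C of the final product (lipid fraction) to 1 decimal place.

-25.2 per mil

step 1: δ = (-37.10 + 1000)·(-1.8/1000 + 1) − 1000 = -38.83 per mil
step 2: δ = (-38.83 + 1000)·(14.2/1000 + 1) − 1000 = -25.18 per mil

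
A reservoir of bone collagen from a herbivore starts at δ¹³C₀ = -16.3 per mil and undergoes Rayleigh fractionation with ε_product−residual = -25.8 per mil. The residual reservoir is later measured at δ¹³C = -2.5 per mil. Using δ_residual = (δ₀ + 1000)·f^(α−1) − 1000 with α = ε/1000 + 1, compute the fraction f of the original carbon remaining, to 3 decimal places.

0.583

α − 1 = ε/1000 = -0.0258
(δ_res + 1000)/(δ₀ + 1000) = (-2.5 + 1000)/(-16.3 + 1000) = 997.5/983.7 = 1.014029
f = 1.014029^(1/-0.0258) = exp(ln(1.014029)/-0.0258) = exp(0.01393/-0.0258)
f = exp(-0.5400) = 0.5828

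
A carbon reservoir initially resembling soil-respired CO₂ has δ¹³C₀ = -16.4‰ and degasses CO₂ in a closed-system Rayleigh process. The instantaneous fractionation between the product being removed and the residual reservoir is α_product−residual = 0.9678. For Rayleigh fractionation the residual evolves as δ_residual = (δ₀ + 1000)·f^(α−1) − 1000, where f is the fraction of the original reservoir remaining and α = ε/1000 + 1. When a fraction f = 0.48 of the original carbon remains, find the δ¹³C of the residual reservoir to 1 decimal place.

Rayleigh residual: δ_res = (δ₀ + 1000)·f^(α−1) − 1000
α − 1 = -0.03220
f^(α−1) = 0.48^(-0.03220) = 1.023915
δ_res = (-16.4 + 1000) × 1.023915 − 1000 = 1007.123 − 1000 = 7.12‰

7.1‰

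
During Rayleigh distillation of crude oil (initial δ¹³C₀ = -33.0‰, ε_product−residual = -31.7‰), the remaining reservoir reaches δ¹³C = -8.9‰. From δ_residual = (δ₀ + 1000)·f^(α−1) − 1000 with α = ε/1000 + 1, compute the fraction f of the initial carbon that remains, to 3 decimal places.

0.460

α − 1 = ε/1000 = -0.0317
(δ_res + 1000)/(δ₀ + 1000) = (-8.9 + 1000)/(-33.0 + 1000) = 991.1/967.0 = 1.024922
f = 1.024922^(1/-0.0317) = exp(ln(1.024922)/-0.0317) = exp(0.02462/-0.0317)
f = exp(-0.7766) = 0.4600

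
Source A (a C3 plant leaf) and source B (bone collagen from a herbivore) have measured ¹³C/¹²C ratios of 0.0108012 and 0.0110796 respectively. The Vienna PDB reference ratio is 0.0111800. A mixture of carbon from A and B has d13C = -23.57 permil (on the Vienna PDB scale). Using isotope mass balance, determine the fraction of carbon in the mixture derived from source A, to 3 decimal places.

δ_A = (0.0108012/0.0111800 − 1)×1000 = (0.966118 − 1)×1000 = -33.882 permil
δ_B = (0.0110796/0.0111800 − 1)×1000 = (0.991020 − 1)×1000 = -8.980 permil
f_A = (δ_mix − δ_B)/(δ_A − δ_B) = (-23.57 − (-8.980))/(-33.882 − (-8.980))
f_A = -14.590 / -24.902 = 0.5859

0.586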